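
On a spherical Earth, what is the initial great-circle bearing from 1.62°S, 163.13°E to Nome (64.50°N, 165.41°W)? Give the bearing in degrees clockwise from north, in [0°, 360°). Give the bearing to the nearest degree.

Δλ = -165.41 − 163.13 = -328.54°; wrapped into (−180°, 180°]: 31.46°.
θ = atan2( sin Δλ · cos φ₂ , cos φ₁ · sin φ₂ − sin φ₁ · cos φ₂ · cos Δλ )
  = atan2(0.22469, 0.91261) = 13.831° → normalised to [0°, 360°): 13.831°.

14°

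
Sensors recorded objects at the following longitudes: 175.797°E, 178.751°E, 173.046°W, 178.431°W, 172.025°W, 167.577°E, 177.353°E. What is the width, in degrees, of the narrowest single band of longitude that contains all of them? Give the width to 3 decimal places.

20.398°

Sort the longitudes: -178.431°, -173.046°, -172.025°, +167.577°, +175.797°, +177.353°, +178.751°.
Eastward gaps between consecutive values (wrapping around): 5.385°, 1.021°, 339.602°, 8.220°, 1.556°, 1.398°, 2.818°.
Largest gap = 339.602° ⇒ minimal covering band is its complement: 360° − 339.602° = 20.398°.
Band runs from +167.577° eastward to -172.025°, crossing the antimeridian.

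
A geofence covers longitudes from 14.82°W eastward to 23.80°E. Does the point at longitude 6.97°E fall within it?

Yes

Band width going east from -14.82° to +23.80°: ((23.80 − -14.82) mod 360) = 38.62°.
Offset of +6.97° east of the west edge: ((6.97 − -14.82) mod 360) = 21.79°.
21.79° ≤ 38.62° ⇒ inside.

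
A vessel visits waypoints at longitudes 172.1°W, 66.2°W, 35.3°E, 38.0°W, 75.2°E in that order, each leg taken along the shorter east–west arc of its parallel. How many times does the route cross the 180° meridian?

0

Leg 1: -172.1° → -66.2°, shortest Δλ = 105.9° (east) — does not cross 180°.
Leg 2: -66.2° → +35.3°, shortest Δλ = 101.5° (east) — does not cross 180°.
Leg 3: +35.3° → -38.0°, shortest Δλ = -73.3° (west) — does not cross 180°.
Leg 4: -38.0° → +75.2°, shortest Δλ = 113.2° (east) — does not cross 180°.
Total crossings: 0.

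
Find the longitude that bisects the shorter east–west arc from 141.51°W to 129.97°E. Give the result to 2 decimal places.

Signed shortest Δλ from -141.51° to +129.97° is -88.52°.
Midpoint longitude = -141.51° + (-88.52°)/2 = -141.51° − 44.26° = -185.77°.
Normalise into (−180°, 180°]: +174.23°.
(The naïve average (-141.51 + +129.97)/2 = -5.77° is on the wrong side of the globe.)

174.23°E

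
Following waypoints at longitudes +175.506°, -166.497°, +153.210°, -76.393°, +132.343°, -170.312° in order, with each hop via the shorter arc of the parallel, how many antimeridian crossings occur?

Leg 1: +175.506° → -166.497°, shortest Δλ = 17.997° (east) — crosses 180°.
Leg 2: -166.497° → +153.210°, shortest Δλ = -40.293° (west) — crosses 180°.
Leg 3: +153.210° → -76.393°, shortest Δλ = 130.397° (east) — crosses 180°.
Leg 4: -76.393° → +132.343°, shortest Δλ = -151.264° (west) — crosses 180°.
Leg 5: +132.343° → -170.312°, shortest Δλ = 57.345° (east) — crosses 180°.
Total crossings: 5.

5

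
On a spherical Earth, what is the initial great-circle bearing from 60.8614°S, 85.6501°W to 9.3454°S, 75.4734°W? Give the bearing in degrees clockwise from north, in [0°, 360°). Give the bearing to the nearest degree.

13°

Δλ = -75.4734 − -85.6501 = 10.1767°.
θ = atan2( sin Δλ · cos φ₂ , cos φ₁ · sin φ₂ − sin φ₁ · cos φ₂ · cos Δλ )
  = atan2(0.17434, 0.76922) = 12.770° → normalised to [0°, 360°): 12.770°.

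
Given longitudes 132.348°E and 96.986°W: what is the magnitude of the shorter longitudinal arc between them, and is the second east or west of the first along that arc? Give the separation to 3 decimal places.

130.666° east

Raw difference: -96.986 − 132.348 = -229.334°.
Normalise into (−180°, 180°]: -229.334° + 360° = 130.666°.
Positive ⇒ the second point lies to the east; separation 130.666°.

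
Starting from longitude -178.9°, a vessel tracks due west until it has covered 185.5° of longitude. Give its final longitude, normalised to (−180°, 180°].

-4.4°

Start at -178.9°; shift −185.5° → -364.4°.
-364.4° lies outside (−180°, 180°]; add 360° → -4.4°.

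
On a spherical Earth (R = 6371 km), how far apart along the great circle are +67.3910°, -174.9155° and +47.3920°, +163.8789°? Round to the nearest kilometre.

Δλ = 163.8789 − -174.9155 = 338.7944°; wrapped into (−180°, 180°]: -21.2056°.
Δφ = 47.3920 − 67.3910 = -19.9990°.
a = sin²(Δφ/2) + cos φ₁ · cos φ₂ · sin²(Δλ/2) = 0.038962.
c = 2·atan2(√a, √(1−a)) = 0.39739 rad → d = 6371·c ≈ 2531.74 km.

2532 km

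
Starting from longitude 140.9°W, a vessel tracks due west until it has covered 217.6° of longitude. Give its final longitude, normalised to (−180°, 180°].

Start at -140.9°; shift −217.6° → -358.5°.
-358.5° lies outside (−180°, 180°]; add 360° → +1.5°.

1.5°E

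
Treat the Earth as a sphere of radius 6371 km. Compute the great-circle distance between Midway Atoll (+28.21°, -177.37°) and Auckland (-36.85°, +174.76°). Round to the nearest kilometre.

Δλ = 174.76 − -177.37 = 352.13°; wrapped into (−180°, 180°]: -7.87°.
Δφ = -36.85 − 28.21 = -65.06°.
a = sin²(Δφ/2) + cos φ₁ · cos φ₂ · sin²(Δλ/2) = 0.292486.
c = 2·atan2(√a, √(1−a)) = 1.14282 rad → d = 6371·c ≈ 7280.93 km.

7281 km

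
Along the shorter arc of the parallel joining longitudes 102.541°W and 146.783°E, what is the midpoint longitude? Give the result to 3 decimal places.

Signed shortest Δλ from -102.541° to +146.783° is -110.676°.
Midpoint longitude = -102.541° + (-110.676°)/2 = -102.541° − 55.338° = -157.879°.
(The naïve average (-102.541 + +146.783)/2 = 22.121° is on the wrong side of the globe.)

157.879°W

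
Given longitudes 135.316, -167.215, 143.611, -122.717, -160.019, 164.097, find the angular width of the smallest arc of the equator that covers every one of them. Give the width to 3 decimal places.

Sort the longitudes: -167.215°, -160.019°, -122.717°, +135.316°, +143.611°, +164.097°.
Eastward gaps between consecutive values (wrapping around): 7.196°, 37.302°, 258.033°, 8.295°, 20.486°, 28.688°.
Largest gap = 258.033° ⇒ minimal covering band is its complement: 360° − 258.033° = 101.967°.
Band runs from +135.316° eastward to -122.717°, crossing the antimeridian.

101.967°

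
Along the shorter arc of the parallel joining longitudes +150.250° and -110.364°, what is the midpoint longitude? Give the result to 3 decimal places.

-160.057°

Signed shortest Δλ from +150.250° to -110.364° is +99.386°.
Midpoint longitude = +150.250° + (+99.386°)/2 = +150.250° + 49.693° = +199.943°.
Normalise into (−180°, 180°]: -160.057°.
(The naïve average (+150.250 + -110.364)/2 = 19.943° is on the wrong side of the globe.)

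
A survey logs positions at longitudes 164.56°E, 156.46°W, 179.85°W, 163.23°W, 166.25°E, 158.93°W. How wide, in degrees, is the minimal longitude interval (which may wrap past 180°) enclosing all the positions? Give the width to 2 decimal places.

Sort the longitudes: -179.85°, -163.23°, -158.93°, -156.46°, +164.56°, +166.25°.
Eastward gaps between consecutive values (wrapping around): 16.62°, 4.30°, 2.47°, 321.02°, 1.69°, 13.90°.
Largest gap = 321.02° ⇒ minimal covering band is its complement: 360° − 321.02° = 38.98°.
Band runs from +164.56° eastward to -156.46°, crossing the antimeridian.

38.98°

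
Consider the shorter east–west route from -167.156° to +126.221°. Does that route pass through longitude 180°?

Yes

Naïve |126.221 − -167.156| = 293.377° > 180°, so the shorter arc goes the other way round — across 180°.
Signed shortest Δλ = ((126.221 − -167.156 + 180) mod 360) − 180 = -66.623°.
Going west by 66.623° from -167.156° passes through 180° before reaching +126.221°.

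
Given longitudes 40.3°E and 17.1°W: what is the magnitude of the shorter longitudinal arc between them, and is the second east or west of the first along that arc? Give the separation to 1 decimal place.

Raw difference: -17.1 − 40.3 = -57.4°.
Normalise into (−180°, 180°]: -57.4° stays -57.4°.
Negative ⇒ the second point lies to the west; separation 57.4°.

57.4° west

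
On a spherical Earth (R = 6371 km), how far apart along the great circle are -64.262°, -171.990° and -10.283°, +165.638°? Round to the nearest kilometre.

Δλ = 165.638 − -171.990 = 337.628°; wrapped into (−180°, 180°]: -22.372°.
Δφ = -10.283 − -64.262 = 53.979°.
a = sin²(Δφ/2) + cos φ₁ · cos φ₂ · sin²(Δλ/2) = 0.222039.
c = 2·atan2(√a, √(1−a)) = 0.98133 rad → d = 6371·c ≈ 6252.03 km.

6252 km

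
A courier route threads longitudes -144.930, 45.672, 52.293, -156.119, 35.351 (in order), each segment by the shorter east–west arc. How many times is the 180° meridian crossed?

Leg 1: -144.930° → +45.672°, shortest Δλ = -169.398° (west) — crosses 180°.
Leg 2: +45.672° → +52.293°, shortest Δλ = 6.621° (east) — does not cross 180°.
Leg 3: +52.293° → -156.119°, shortest Δλ = 151.588° (east) — crosses 180°.
Leg 4: -156.119° → +35.351°, shortest Δλ = -168.53° (west) — crosses 180°.
Total crossings: 3.

3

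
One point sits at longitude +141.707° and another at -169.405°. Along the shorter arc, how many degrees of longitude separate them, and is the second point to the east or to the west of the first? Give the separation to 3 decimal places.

Raw difference: -169.405 − 141.707 = -311.112°.
Normalise into (−180°, 180°]: -311.112° + 360° = 48.888°.
Positive ⇒ the second point lies to the east; separation 48.888°.

48.888° east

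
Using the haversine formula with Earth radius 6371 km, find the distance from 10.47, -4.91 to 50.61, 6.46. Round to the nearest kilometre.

Δλ = 6.46 − -4.91 = 11.37°.
Δφ = 50.61 − 10.47 = 40.14°.
a = sin²(Δφ/2) + cos φ₁ · cos φ₂ · sin²(Δλ/2) = 0.123888.
c = 2·atan2(√a, √(1−a)) = 0.71936 rad → d = 6371·c ≈ 4583.07 km.

4583 km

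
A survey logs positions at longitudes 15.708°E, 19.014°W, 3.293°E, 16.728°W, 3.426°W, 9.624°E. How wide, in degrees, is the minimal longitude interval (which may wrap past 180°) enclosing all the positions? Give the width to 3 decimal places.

Sort the longitudes: -19.014°, -16.728°, -3.426°, +3.293°, +9.624°, +15.708°.
Eastward gaps between consecutive values (wrapping around): 2.286°, 13.302°, 6.719°, 6.331°, 6.084°, 325.278°.
Largest gap = 325.278° ⇒ minimal covering band is its complement: 360° − 325.278° = 34.722°.
Band runs from -19.014° eastward to +15.708°.

34.722°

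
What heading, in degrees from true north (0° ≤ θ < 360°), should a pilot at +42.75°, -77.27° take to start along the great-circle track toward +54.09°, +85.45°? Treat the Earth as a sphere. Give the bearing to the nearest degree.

Δλ = 85.45 − -77.27 = 162.72°.
θ = atan2( sin Δλ · cos φ₂ , cos φ₁ · sin φ₂ − sin φ₁ · cos φ₂ · cos Δλ )
  = atan2(0.17422, 0.97491) = 10.132° → normalised to [0°, 360°): 10.132°.

10°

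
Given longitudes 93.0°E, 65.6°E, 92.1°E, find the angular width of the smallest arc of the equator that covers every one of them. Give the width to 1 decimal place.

27.4°

Sort the longitudes: +65.6°, +92.1°, +93.0°.
Eastward gaps between consecutive values (wrapping around): 26.5°, 0.9°, 332.6°.
Largest gap = 332.6° ⇒ minimal covering band is its complement: 360° − 332.6° = 27.4°.
Band runs from +65.6° eastward to +93.0°.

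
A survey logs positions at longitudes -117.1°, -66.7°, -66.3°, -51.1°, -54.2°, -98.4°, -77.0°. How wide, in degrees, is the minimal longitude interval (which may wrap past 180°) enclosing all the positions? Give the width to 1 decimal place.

66.0°

Sort the longitudes: -117.1°, -98.4°, -77.0°, -66.7°, -66.3°, -54.2°, -51.1°.
Eastward gaps between consecutive values (wrapping around): 18.7°, 21.4°, 10.3°, 0.4°, 12.1°, 3.1°, 294.0°.
Largest gap = 294.0° ⇒ minimal covering band is its complement: 360° − 294.0° = 66.0°.
Band runs from -117.1° eastward to -51.1°.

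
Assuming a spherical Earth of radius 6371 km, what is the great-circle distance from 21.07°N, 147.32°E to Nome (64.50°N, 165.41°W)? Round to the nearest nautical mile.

Δλ = -165.41 − 147.32 = -312.73°; wrapped into (−180°, 180°]: 47.27°.
Δφ = 64.50 − 21.07 = 43.43°.
a = sin²(Δφ/2) + cos φ₁ · cos φ₂ · sin²(Δλ/2) = 0.201461.
c = 2·atan2(√a, √(1−a)) = 0.93094 rad → d = 6371·c ≈ 5931.04 km ≈ 3202.51 nmi.

3203 nmi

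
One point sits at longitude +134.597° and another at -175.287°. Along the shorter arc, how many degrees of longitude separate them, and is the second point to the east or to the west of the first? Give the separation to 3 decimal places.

50.116° east

Raw difference: -175.287 − 134.597 = -309.884°.
Normalise into (−180°, 180°]: -309.884° + 360° = 50.116°.
Positive ⇒ the second point lies to the east; separation 50.116°.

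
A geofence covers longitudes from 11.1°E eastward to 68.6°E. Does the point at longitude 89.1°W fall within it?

Band width going east from +11.1° to +68.6°: ((68.6 − 11.1) mod 360) = 57.5°.
Offset of -89.1° east of the west edge: ((-89.1 − 11.1) mod 360) = 259.8°.
259.8° > 57.5° ⇒ outside.

No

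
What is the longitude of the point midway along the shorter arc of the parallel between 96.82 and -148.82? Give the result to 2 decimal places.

Signed shortest Δλ from +96.82° to -148.82° is +114.36°.
Midpoint longitude = +96.82° + (+114.36°)/2 = +96.82° + 57.18° = +154.00°.
(The naïve average (+96.82 + -148.82)/2 = -26.0° is on the wrong side of the globe.)

+154.00°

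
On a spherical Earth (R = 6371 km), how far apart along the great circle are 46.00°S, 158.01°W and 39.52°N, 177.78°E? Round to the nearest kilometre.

Δλ = 177.78 − -158.01 = 335.79°; wrapped into (−180°, 180°]: -24.21°.
Δφ = 39.52 − -46.00 = 85.52°.
a = sin²(Δφ/2) + cos φ₁ · cos φ₂ · sin²(Δλ/2) = 0.484509.
c = 2·atan2(√a, √(1−a)) = 1.53981 rad → d = 6371·c ≈ 9810.13 km.

9810 km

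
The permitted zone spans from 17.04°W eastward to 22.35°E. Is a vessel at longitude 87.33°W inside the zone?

No

Band width going east from -17.04° to +22.35°: ((22.35 − -17.04) mod 360) = 39.39°.
Offset of -87.33° east of the west edge: ((-87.33 − -17.04) mod 360) = 289.71°.
289.71° > 39.39° ⇒ outside.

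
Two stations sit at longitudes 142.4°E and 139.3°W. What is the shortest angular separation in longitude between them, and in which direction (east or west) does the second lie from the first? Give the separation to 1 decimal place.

Raw difference: -139.3 − 142.4 = -281.7°.
Normalise into (−180°, 180°]: -281.7° + 360° = 78.3°.
Positive ⇒ the second point lies to the east; separation 78.3°.

78.3° east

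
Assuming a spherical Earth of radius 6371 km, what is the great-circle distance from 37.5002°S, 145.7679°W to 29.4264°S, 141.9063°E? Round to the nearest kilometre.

Δλ = 141.9063 − -145.7679 = 287.6742°; wrapped into (−180°, 180°]: -72.3258°.
Δφ = -29.4264 − -37.5002 = 8.0738°.
a = sin²(Δφ/2) + cos φ₁ · cos φ₂ · sin²(Δλ/2) = 0.245560.
c = 2·atan2(√a, √(1−a)) = 1.03691 rad → d = 6371·c ≈ 6606.18 km.

6606 km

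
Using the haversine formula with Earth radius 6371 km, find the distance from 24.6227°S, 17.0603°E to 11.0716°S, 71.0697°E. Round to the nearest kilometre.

Δλ = 71.0697 − 17.0603 = 54.0094°.
Δφ = -11.0716 − -24.6227 = 13.5511°.
a = sin²(Δφ/2) + cos φ₁ · cos φ₂ · sin²(Δλ/2) = 0.197858.
c = 2·atan2(√a, √(1−a)) = 0.92193 rad → d = 6371·c ≈ 5873.60 km.

5874 km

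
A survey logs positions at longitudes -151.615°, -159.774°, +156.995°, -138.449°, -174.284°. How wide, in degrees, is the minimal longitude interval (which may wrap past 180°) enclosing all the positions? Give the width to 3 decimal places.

64.556°

Sort the longitudes: -174.284°, -159.774°, -151.615°, -138.449°, +156.995°.
Eastward gaps between consecutive values (wrapping around): 14.510°, 8.159°, 13.166°, 295.444°, 28.721°.
Largest gap = 295.444° ⇒ minimal covering band is its complement: 360° − 295.444° = 64.556°.
Band runs from +156.995° eastward to -138.449°, crossing the antimeridian.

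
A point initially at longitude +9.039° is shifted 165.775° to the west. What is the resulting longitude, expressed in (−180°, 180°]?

Start at +9.039°; shift −165.775° → -156.736°.
-156.736° already lies in (−180°, 180°].

-156.736°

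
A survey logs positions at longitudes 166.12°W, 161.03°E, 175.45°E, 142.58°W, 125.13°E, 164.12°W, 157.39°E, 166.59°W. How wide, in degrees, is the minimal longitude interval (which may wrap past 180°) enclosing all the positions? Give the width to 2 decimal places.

Sort the longitudes: -166.59°, -166.12°, -164.12°, -142.58°, +125.13°, +157.39°, +161.03°, +175.45°.
Eastward gaps between consecutive values (wrapping around): 0.47°, 2.00°, 21.54°, 267.71°, 32.26°, 3.64°, 14.42°, 17.96°.
Largest gap = 267.71° ⇒ minimal covering band is its complement: 360° − 267.71° = 92.29°.
Band runs from +125.13° eastward to -142.58°, crossing the antimeridian.

92.29°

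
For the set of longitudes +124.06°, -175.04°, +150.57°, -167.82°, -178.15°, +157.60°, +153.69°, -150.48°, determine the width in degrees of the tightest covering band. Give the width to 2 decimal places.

Sort the longitudes: -178.15°, -175.04°, -167.82°, -150.48°, +124.06°, +150.57°, +153.69°, +157.60°.
Eastward gaps between consecutive values (wrapping around): 3.11°, 7.22°, 17.34°, 274.54°, 26.51°, 3.12°, 3.91°, 24.25°.
Largest gap = 274.54° ⇒ minimal covering band is its complement: 360° − 274.54° = 85.46°.
Band runs from +124.06° eastward to -150.48°, crossing the antimeridian.

85.46°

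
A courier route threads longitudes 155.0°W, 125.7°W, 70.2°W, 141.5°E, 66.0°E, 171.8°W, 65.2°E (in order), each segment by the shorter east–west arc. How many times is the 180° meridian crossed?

3

Leg 1: -155.0° → -125.7°, shortest Δλ = 29.3° (east) — does not cross 180°.
Leg 2: -125.7° → -70.2°, shortest Δλ = 55.5° (east) — does not cross 180°.
Leg 3: -70.2° → +141.5°, shortest Δλ = -148.3° (west) — crosses 180°.
Leg 4: +141.5° → +66.0°, shortest Δλ = -75.5° (west) — does not cross 180°.
Leg 5: +66.0° → -171.8°, shortest Δλ = 122.2° (east) — crosses 180°.
Leg 6: -171.8° → +65.2°, shortest Δλ = -123.0° (west) — crosses 180°.
Total crossings: 3.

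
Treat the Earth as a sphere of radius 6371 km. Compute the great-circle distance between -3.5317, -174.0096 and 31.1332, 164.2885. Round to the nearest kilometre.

4488 km

Δλ = 164.2885 − -174.0096 = 338.2981°; wrapped into (−180°, 180°]: -21.7019°.
Δφ = 31.1332 − -3.5317 = 34.6649°.
a = sin²(Δφ/2) + cos φ₁ · cos φ₂ · sin²(Δλ/2) = 0.119031.
c = 2·atan2(√a, √(1−a)) = 0.70450 rad → d = 6371·c ≈ 4488.35 km.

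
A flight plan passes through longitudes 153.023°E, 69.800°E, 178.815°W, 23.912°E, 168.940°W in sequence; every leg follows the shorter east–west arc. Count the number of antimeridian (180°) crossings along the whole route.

Leg 1: +153.023° → +69.800°, shortest Δλ = -83.223° (west) — does not cross 180°.
Leg 2: +69.800° → -178.815°, shortest Δλ = 111.385° (east) — crosses 180°.
Leg 3: -178.815° → +23.912°, shortest Δλ = -157.273° (west) — crosses 180°.
Leg 4: +23.912° → -168.940°, shortest Δλ = 167.148° (east) — crosses 180°.
Total crossings: 3.

3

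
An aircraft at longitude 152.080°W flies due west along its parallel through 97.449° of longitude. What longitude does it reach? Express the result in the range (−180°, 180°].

110.471°E

Start at -152.080°; shift −97.449° → -249.529°.
-249.529° lies outside (−180°, 180°]; add 360° → +110.471°.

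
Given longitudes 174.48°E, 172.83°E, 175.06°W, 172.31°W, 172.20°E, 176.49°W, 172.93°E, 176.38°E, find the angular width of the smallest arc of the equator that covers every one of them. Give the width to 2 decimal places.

Sort the longitudes: -176.49°, -175.06°, -172.31°, +172.20°, +172.83°, +172.93°, +174.48°, +176.38°.
Eastward gaps between consecutive values (wrapping around): 1.43°, 2.75°, 344.51°, 0.63°, 0.10°, 1.55°, 1.90°, 7.13°.
Largest gap = 344.51° ⇒ minimal covering band is its complement: 360° − 344.51° = 15.49°.
Band runs from +172.20° eastward to -172.31°, crossing the antimeridian.

15.49°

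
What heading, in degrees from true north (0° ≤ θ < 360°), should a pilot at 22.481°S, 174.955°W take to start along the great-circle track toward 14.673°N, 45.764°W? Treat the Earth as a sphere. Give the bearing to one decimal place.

Δλ = -45.764 − -174.955 = 129.191°.
θ = atan2( sin Δλ · cos φ₂ , cos φ₁ · sin φ₂ − sin φ₁ · cos φ₂ · cos Δλ )
  = atan2(0.74977, 0.00031) = 89.977° → normalised to [0°, 360°): 89.977°.

90.0°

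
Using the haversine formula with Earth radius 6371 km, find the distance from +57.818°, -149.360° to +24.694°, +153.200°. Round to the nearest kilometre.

5795 km

Δλ = 153.200 − -149.360 = 302.560°; wrapped into (−180°, 180°]: -57.440°.
Δφ = 24.694 − 57.818 = -33.124°.
a = sin²(Δφ/2) + cos φ₁ · cos φ₂ · sin²(Δλ/2) = 0.192993.
c = 2·atan2(√a, √(1−a)) = 0.90966 rad → d = 6371·c ≈ 5795.44 km.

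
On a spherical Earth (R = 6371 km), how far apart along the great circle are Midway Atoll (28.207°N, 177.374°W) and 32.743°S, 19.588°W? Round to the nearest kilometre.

17832 km

Δλ = -19.588 − -177.374 = 157.786°.
Δφ = -32.743 − 28.207 = -60.950°.
a = sin²(Δφ/2) + cos φ₁ · cos φ₂ · sin²(Δλ/2) = 0.970927.
c = 2·atan2(√a, √(1−a)) = 2.79890 rad → d = 6371·c ≈ 17831.79 km.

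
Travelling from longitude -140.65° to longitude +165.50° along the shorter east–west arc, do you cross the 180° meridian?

Naïve |165.50 − -140.65| = 306.15° > 180°, so the shorter arc goes the other way round — across 180°.
Signed shortest Δλ = ((165.50 − -140.65 + 180) mod 360) − 180 = -53.85°.
Going west by 53.85° from -140.65° passes through 180° before reaching +165.50°.

Yes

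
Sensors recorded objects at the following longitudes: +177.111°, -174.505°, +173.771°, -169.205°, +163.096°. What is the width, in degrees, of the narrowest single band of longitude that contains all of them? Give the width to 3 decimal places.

27.699°

Sort the longitudes: -174.505°, -169.205°, +163.096°, +173.771°, +177.111°.
Eastward gaps between consecutive values (wrapping around): 5.300°, 332.301°, 10.675°, 3.340°, 8.384°.
Largest gap = 332.301° ⇒ minimal covering band is its complement: 360° − 332.301° = 27.699°.
Band runs from +163.096° eastward to -169.205°, crossing the antimeridian.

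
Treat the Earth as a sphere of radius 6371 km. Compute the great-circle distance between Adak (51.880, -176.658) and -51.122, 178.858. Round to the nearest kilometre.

Δλ = 178.858 − -176.658 = 355.516°; wrapped into (−180°, 180°]: -4.484°.
Δφ = -51.122 − 51.880 = -103.002°.
a = sin²(Δφ/2) + cos φ₁ · cos φ₂ · sin²(Δλ/2) = 0.613086.
c = 2·atan2(√a, √(1−a)) = 1.79894 rad → d = 6371·c ≈ 11461.06 km.

11461 km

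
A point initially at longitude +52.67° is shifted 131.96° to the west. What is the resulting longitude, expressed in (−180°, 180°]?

-79.29°

Start at +52.67°; shift −131.96° → -79.29°.
-79.29° already lies in (−180°, 180°].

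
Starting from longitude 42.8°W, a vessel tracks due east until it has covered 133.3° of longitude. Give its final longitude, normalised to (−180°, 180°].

Start at -42.8°; shift +133.3° → +90.5°.
+90.5° already lies in (−180°, 180°].

90.5°E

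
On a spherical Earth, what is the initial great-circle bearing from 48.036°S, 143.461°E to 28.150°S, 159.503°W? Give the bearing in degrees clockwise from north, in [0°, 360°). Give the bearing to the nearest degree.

Δλ = -159.503 − 143.461 = -302.964°; wrapped into (−180°, 180°]: 57.036°.
θ = atan2( sin Δλ · cos φ₂ , cos φ₁ · sin φ₂ − sin φ₁ · cos φ₂ · cos Δλ )
  = atan2(0.73977, 0.04126) = 86.807° → normalised to [0°, 360°): 86.807°.

87°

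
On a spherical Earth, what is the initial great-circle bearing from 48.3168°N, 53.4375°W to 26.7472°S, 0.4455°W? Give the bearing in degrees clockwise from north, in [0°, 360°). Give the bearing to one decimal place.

Δλ = -0.4455 − -53.4375 = 52.9920°.
θ = atan2( sin Δλ · cos φ₂ , cos φ₁ · sin φ₂ − sin φ₁ · cos φ₂ · cos Δλ )
  = atan2(0.71311, -0.70073) = 134.498° → normalised to [0°, 360°): 134.498°.

134.5°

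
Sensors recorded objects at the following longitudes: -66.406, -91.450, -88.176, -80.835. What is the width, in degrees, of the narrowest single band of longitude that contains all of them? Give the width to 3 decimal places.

Sort the longitudes: -91.450°, -88.176°, -80.835°, -66.406°.
Eastward gaps between consecutive values (wrapping around): 3.274°, 7.341°, 14.429°, 334.956°.
Largest gap = 334.956° ⇒ minimal covering band is its complement: 360° − 334.956° = 25.044°.
Band runs from -91.450° eastward to -66.406°.

25.044°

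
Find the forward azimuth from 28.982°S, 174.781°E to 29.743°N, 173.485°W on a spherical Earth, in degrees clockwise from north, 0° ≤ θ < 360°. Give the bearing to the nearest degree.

Δλ = -173.485 − 174.781 = -348.266°; wrapped into (−180°, 180°]: 11.734°.
θ = atan2( sin Δλ · cos φ₂ , cos φ₁ · sin φ₂ − sin φ₁ · cos φ₂ · cos Δλ )
  = atan2(0.17658, 0.84589) = 11.791° → normalised to [0°, 360°): 11.791°.

12°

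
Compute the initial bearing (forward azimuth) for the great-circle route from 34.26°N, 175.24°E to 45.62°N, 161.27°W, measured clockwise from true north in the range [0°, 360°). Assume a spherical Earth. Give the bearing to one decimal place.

50.5°

Δλ = -161.27 − 175.24 = -336.51°; wrapped into (−180°, 180°]: 23.49°.
θ = atan2( sin Δλ · cos φ₂ , cos φ₁ · sin φ₂ − sin φ₁ · cos φ₂ · cos Δλ )
  = atan2(0.27878, 0.22960) = 50.525° → normalised to [0°, 360°): 50.525°.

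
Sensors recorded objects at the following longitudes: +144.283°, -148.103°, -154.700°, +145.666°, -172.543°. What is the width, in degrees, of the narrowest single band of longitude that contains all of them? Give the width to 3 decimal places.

Sort the longitudes: -172.543°, -154.700°, -148.103°, +144.283°, +145.666°.
Eastward gaps between consecutive values (wrapping around): 17.843°, 6.597°, 292.386°, 1.383°, 41.791°.
Largest gap = 292.386° ⇒ minimal covering band is its complement: 360° − 292.386° = 67.614°.
Band runs from +144.283° eastward to -148.103°, crossing the antimeridian.

67.614°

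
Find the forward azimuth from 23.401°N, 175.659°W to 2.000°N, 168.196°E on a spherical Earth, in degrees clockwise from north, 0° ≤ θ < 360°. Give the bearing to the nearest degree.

Δλ = 168.196 − -175.659 = 343.855°; wrapped into (−180°, 180°]: -16.145°.
θ = atan2( sin Δλ · cos φ₂ , cos φ₁ · sin φ₂ − sin φ₁ · cos φ₂ · cos Δλ )
  = atan2(-0.27790, -0.34924) = -141.490° → normalised to [0°, 360°): 218.510°.

219°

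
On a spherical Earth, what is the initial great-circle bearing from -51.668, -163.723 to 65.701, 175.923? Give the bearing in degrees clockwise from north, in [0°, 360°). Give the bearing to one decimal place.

350.6°

Δλ = 175.923 − -163.723 = 339.646°; wrapped into (−180°, 180°]: -20.354°.
θ = atan2( sin Δλ · cos φ₂ , cos φ₁ · sin φ₂ − sin φ₁ · cos φ₂ · cos Δλ )
  = atan2(-0.14313, 0.86791) = -9.364° → normalised to [0°, 360°): 350.636°.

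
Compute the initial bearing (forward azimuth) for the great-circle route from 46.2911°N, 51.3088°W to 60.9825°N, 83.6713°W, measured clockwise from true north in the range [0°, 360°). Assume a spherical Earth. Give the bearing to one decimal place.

Δλ = -83.6713 − -51.3088 = -32.3625°.
θ = atan2( sin Δλ · cos φ₂ , cos φ₁ · sin φ₂ − sin φ₁ · cos φ₂ · cos Δλ )
  = atan2(-0.25965, 0.30808) = -40.125° → normalised to [0°, 360°): 319.875°.

319.9°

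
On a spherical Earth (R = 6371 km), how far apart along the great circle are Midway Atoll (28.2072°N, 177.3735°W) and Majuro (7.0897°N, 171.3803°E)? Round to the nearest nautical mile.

1420 nmi

Δλ = 171.3803 − -177.3735 = 348.7538°; wrapped into (−180°, 180°]: -11.2462°.
Δφ = 7.0897 − 28.2072 = -21.1175°.
a = sin²(Δφ/2) + cos φ₁ · cos φ₂ · sin²(Δλ/2) = 0.041974.
c = 2·atan2(√a, √(1−a)) = 0.41267 rad → d = 6371·c ≈ 2629.15 km ≈ 1419.63 nmi.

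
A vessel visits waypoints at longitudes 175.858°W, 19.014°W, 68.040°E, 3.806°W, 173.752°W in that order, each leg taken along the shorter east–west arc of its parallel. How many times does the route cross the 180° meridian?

Leg 1: -175.858° → -19.014°, shortest Δλ = 156.844° (east) — does not cross 180°.
Leg 2: -19.014° → +68.040°, shortest Δλ = 87.054° (east) — does not cross 180°.
Leg 3: +68.040° → -3.806°, shortest Δλ = -71.846° (west) — does not cross 180°.
Leg 4: -3.806° → -173.752°, shortest Δλ = -169.946° (west) — does not cross 180°.
Total crossings: 0.

0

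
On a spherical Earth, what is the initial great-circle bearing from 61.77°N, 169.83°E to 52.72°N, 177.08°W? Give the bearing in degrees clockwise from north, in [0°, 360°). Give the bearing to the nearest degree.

136°

Δλ = -177.08 − 169.83 = -346.91°; wrapped into (−180°, 180°]: 13.09°.
θ = atan2( sin Δλ · cos φ₂ , cos φ₁ · sin φ₂ − sin φ₁ · cos φ₂ · cos Δλ )
  = atan2(0.13718, -0.14343) = 136.275° → normalised to [0°, 360°): 136.275°.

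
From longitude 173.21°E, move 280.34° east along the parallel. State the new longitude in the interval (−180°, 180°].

93.55°E

Start at +173.21°; shift +280.34° → +453.55°.
+453.55° lies outside (−180°, 180°]; subtract 360° → +93.55°.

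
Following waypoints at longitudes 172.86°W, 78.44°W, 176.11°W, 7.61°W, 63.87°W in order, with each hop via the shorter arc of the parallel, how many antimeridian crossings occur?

0

Leg 1: -172.86° → -78.44°, shortest Δλ = 94.42° (east) — does not cross 180°.
Leg 2: -78.44° → -176.11°, shortest Δλ = -97.67° (west) — does not cross 180°.
Leg 3: -176.11° → -7.61°, shortest Δλ = 168.5° (east) — does not cross 180°.
Leg 4: -7.61° → -63.87°, shortest Δλ = -56.26° (west) — does not cross 180°.
Total crossings: 0.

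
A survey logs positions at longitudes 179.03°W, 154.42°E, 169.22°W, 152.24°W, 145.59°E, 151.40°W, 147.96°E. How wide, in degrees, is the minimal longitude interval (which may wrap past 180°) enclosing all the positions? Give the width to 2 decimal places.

63.01°

Sort the longitudes: -179.03°, -169.22°, -152.24°, -151.40°, +145.59°, +147.96°, +154.42°.
Eastward gaps between consecutive values (wrapping around): 9.81°, 16.98°, 0.84°, 296.99°, 2.37°, 6.46°, 26.55°.
Largest gap = 296.99° ⇒ minimal covering band is its complement: 360° − 296.99° = 63.01°.
Band runs from +145.59° eastward to -151.40°, crossing the antimeridian.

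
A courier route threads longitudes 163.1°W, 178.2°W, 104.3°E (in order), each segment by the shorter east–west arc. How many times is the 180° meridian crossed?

1

Leg 1: -163.1° → -178.2°, shortest Δλ = -15.1° (west) — does not cross 180°.
Leg 2: -178.2° → +104.3°, shortest Δλ = -77.5° (west) — crosses 180°.
Total crossings: 1.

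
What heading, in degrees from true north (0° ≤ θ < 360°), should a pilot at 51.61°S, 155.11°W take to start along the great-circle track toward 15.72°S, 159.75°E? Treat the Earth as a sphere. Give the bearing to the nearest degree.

298°

Δλ = 159.75 − -155.11 = 314.86°; wrapped into (−180°, 180°]: -45.14°.
θ = atan2( sin Δλ · cos φ₂ , cos φ₁ · sin φ₂ − sin φ₁ · cos φ₂ · cos Δλ )
  = atan2(-0.68232, 0.36394) = -61.925° → normalised to [0°, 360°): 298.075°.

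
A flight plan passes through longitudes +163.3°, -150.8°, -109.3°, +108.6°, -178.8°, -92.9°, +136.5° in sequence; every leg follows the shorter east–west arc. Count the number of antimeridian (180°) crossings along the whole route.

4

Leg 1: +163.3° → -150.8°, shortest Δλ = 45.9° (east) — crosses 180°.
Leg 2: -150.8° → -109.3°, shortest Δλ = 41.5° (east) — does not cross 180°.
Leg 3: -109.3° → +108.6°, shortest Δλ = -142.1° (west) — crosses 180°.
Leg 4: +108.6° → -178.8°, shortest Δλ = 72.6° (east) — crosses 180°.
Leg 5: -178.8° → -92.9°, shortest Δλ = 85.9° (east) — does not cross 180°.
Leg 6: -92.9° → +136.5°, shortest Δλ = -130.6° (west) — crosses 180°.
Total crossings: 4.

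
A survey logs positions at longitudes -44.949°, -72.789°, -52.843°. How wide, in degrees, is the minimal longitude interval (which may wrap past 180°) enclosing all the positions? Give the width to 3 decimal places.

27.840°

Sort the longitudes: -72.789°, -52.843°, -44.949°.
Eastward gaps between consecutive values (wrapping around): 19.946°, 7.894°, 332.160°.
Largest gap = 332.160° ⇒ minimal covering band is its complement: 360° − 332.160° = 27.840°.
Band runs from -72.789° eastward to -44.949°.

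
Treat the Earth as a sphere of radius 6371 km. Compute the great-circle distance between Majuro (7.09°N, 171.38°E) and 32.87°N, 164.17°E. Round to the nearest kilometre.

Δλ = 164.17 − 171.38 = -7.21°.
Δφ = 32.87 − 7.09 = 25.78°.
a = sin²(Δφ/2) + cos φ₁ · cos φ₂ · sin²(Δλ/2) = 0.053060.
c = 2·atan2(√a, √(1−a)) = 0.46487 rad → d = 6371·c ≈ 2961.68 km.

2962 km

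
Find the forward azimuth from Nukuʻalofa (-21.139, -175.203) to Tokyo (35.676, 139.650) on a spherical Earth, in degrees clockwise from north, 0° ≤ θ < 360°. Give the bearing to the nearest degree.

323°

Δλ = 139.650 − -175.203 = 314.853°; wrapped into (−180°, 180°]: -45.147°.
θ = atan2( sin Δλ · cos φ₂ , cos φ₁ · sin φ₂ − sin φ₁ · cos φ₂ · cos Δλ )
  = atan2(-0.57587, 0.75057) = -37.497° → normalised to [0°, 360°): 322.503°.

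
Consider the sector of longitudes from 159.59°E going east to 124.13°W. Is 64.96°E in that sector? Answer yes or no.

No

Band width going east from +159.59° to -124.13°: ((-124.13 − 159.59) mod 360) = 76.28°.
Offset of +64.96° east of the west edge: ((64.96 − 159.59) mod 360) = 265.37°.
265.37° > 76.28° ⇒ outside.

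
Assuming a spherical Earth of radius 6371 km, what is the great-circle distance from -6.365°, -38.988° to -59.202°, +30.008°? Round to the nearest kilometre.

8215 km

Δλ = 30.008 − -38.988 = 68.996°.
Δφ = -59.202 − -6.365 = -52.837°.
a = sin²(Δφ/2) + cos φ₁ · cos φ₂ · sin²(Δλ/2) = 0.361191.
c = 2·atan2(√a, √(1−a)) = 1.28948 rad → d = 6371·c ≈ 8215.29 km.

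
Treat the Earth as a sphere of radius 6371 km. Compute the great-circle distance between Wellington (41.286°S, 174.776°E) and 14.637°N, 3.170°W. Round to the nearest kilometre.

Δλ = -3.170 − 174.776 = -177.946°.
Δφ = 14.637 − -41.286 = 55.923°.
a = sin²(Δφ/2) + cos φ₁ · cos φ₂ · sin²(Δλ/2) = 0.946652.
c = 2·atan2(√a, √(1−a)) = 2.67544 rad → d = 6371·c ≈ 17045.22 km.

17045 km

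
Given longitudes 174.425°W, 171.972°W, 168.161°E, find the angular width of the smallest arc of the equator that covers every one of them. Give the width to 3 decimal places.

19.867°

Sort the longitudes: -174.425°, -171.972°, +168.161°.
Eastward gaps between consecutive values (wrapping around): 2.453°, 340.133°, 17.414°.
Largest gap = 340.133° ⇒ minimal covering band is its complement: 360° − 340.133° = 19.867°.
Band runs from +168.161° eastward to -171.972°, crossing the antimeridian.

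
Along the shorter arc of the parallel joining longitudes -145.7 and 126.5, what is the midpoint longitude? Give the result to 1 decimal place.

Signed shortest Δλ from -145.7° to +126.5° is -87.8°.
Midpoint longitude = -145.7° + (-87.8°)/2 = -145.7° − 43.9° = -189.6°.
Normalise into (−180°, 180°]: +170.4°.
(The naïve average (-145.7 + +126.5)/2 = -9.6° is on the wrong side of the globe.)

+170.4°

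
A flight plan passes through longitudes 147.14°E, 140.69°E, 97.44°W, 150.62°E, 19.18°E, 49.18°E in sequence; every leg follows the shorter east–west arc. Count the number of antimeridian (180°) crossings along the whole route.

Leg 1: +147.14° → +140.69°, shortest Δλ = -6.45° (west) — does not cross 180°.
Leg 2: +140.69° → -97.44°, shortest Δλ = 121.87° (east) — crosses 180°.
Leg 3: -97.44° → +150.62°, shortest Δλ = -111.94° (west) — crosses 180°.
Leg 4: +150.62° → +19.18°, shortest Δλ = -131.44° (west) — does not cross 180°.
Leg 5: +19.18° → +49.18°, shortest Δλ = 30.0° (east) — does not cross 180°.
Total crossings: 2.

2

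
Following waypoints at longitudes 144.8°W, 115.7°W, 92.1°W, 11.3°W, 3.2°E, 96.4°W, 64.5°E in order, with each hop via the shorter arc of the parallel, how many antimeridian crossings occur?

0

Leg 1: -144.8° → -115.7°, shortest Δλ = 29.1° (east) — does not cross 180°.
Leg 2: -115.7° → -92.1°, shortest Δλ = 23.6° (east) — does not cross 180°.
Leg 3: -92.1° → -11.3°, shortest Δλ = 80.8° (east) — does not cross 180°.
Leg 4: -11.3° → +3.2°, shortest Δλ = 14.5° (east) — does not cross 180°.
Leg 5: +3.2° → -96.4°, shortest Δλ = -99.6° (west) — does not cross 180°.
Leg 6: -96.4° → +64.5°, shortest Δλ = 160.9° (east) — does not cross 180°.
Total crossings: 0.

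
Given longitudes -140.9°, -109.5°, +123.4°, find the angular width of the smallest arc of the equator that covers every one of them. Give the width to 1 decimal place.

Sort the longitudes: -140.9°, -109.5°, +123.4°.
Eastward gaps between consecutive values (wrapping around): 31.4°, 232.9°, 95.7°.
Largest gap = 232.9° ⇒ minimal covering band is its complement: 360° − 232.9° = 127.1°.
Band runs from +123.4° eastward to -109.5°, crossing the antimeridian.

127.1°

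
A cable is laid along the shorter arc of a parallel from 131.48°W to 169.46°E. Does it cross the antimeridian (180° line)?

Naïve |169.46 − -131.48| = 300.94° > 180°, so the shorter arc goes the other way round — across 180°.
Signed shortest Δλ = ((169.46 − -131.48 + 180) mod 360) − 180 = -59.06°.
Going west by 59.06° from -131.48° passes through 180° before reaching +169.46°.

Yes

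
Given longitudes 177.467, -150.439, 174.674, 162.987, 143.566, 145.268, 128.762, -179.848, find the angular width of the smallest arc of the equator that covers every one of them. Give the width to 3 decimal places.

Sort the longitudes: -179.848°, -150.439°, +128.762°, +143.566°, +145.268°, +162.987°, +174.674°, +177.467°.
Eastward gaps between consecutive values (wrapping around): 29.409°, 279.201°, 14.804°, 1.702°, 17.719°, 11.687°, 2.793°, 2.685°.
Largest gap = 279.201° ⇒ minimal covering band is its complement: 360° − 279.201° = 80.799°.
Band runs from +128.762° eastward to -150.439°, crossing the antimeridian.

80.799°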